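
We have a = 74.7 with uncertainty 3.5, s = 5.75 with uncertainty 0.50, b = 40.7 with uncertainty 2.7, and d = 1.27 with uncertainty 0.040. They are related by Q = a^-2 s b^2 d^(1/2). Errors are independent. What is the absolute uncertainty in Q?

0.356

Products/powers → add relative errors in quadrature, weighted by exponent:
  (-2·δa/a)² = (-2×0.0469)² = 0.00878;  (1·δs/s)² = (1×0.0870)² = 0.00756;  (2·δb/b)² = (2×0.0663)² = 0.0176;  (½·δd/d)² = (0.5×0.0315)² = 0.000248
δQ/Q = √(0.0342) = 0.185
Q = 1.92, so δQ = 0.185 × 1.92 = 0.356.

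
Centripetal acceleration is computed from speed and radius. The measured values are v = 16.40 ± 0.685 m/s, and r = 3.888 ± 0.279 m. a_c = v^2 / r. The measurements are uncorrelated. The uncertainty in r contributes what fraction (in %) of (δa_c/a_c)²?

(δa_c/a_c)² = (2·δv/v)² + (-1·δr/r)²
  v term: (2×0.0418)² = 0.00698
  r term: (-1×0.0718)² = 0.00515
Total = 0.0121. Share from r = 0.00515/0.0121 = 0.425.

42.5%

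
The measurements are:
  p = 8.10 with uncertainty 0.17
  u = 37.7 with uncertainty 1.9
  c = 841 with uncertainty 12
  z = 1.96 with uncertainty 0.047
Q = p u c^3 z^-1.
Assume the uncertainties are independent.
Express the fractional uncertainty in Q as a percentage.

7.34%

Q is a product of powers, so relative uncertainties combine in quadrature:
  (1·δp/p)² = (1×0.0210)² = 0.000440;  (1·δu/u)² = (1×0.0504)² = 0.00254;  (3·δc/c)² = (3×0.0143)² = 0.00183;  (-1·δz/z)² = (-1×0.0240)² = 0.000575
δQ/Q = √(0.00539) = 0.0734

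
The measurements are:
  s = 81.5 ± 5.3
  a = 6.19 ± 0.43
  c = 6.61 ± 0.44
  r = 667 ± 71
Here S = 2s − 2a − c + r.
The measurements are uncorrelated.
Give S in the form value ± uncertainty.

811 ± 71.8

For a sum/difference, combine absolute errors in quadrature:
  (2·δs)² = 112;  (2·δa)² = 0.740;  (δc)² = 0.194;  (δr)² = 5040
δS = √(5150) = 71.8
S = 811.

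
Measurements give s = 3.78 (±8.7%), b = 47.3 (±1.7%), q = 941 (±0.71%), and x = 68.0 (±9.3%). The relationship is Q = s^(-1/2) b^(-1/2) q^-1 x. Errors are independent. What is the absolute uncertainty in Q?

0.000558

Each factor contributes (exponent × relative error)² to (δQ/Q)²:
  (−½·δs/s)² = (-0.5×0.0870)² = 0.00189;  (−½·δb/b)² = (-0.5×0.0170)² = 7.23e-05;  (-1·δq/q)² = (-1×0.00710)² = 5.04e-05;  (1·δx/x)² = (1×0.0930)² = 0.00865
δQ/Q = √(0.0107) = 0.103
Q = 0.00540, so δQ = 0.103 × 0.00540 = 0.000558.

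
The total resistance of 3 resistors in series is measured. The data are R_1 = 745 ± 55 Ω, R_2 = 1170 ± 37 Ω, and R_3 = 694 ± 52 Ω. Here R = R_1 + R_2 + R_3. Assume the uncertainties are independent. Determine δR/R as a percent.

For a sum/difference, combine absolute errors in quadrature:
  (δR_1)² = 3020;  (δR_2)² = 1370;  (δR_3)² = 2700
δR = √(7100) = 84.2 Ω
R = 2610 Ω, so δR/R = 84.2/2610 = 0.0323.

3.23%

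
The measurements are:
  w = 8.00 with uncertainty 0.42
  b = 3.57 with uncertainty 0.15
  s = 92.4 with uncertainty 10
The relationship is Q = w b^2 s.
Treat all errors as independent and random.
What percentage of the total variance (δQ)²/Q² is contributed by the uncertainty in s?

54.4%

(δQ/Q)² = (1·δw/w)² + (2·δb/b)² + (1·δs/s)²
  w term: (1×0.0525)² = 0.00276
  b term: (2×0.0420)² = 0.00706
  s term: (1×0.108)² = 0.0117
Total = 0.0215. Share from s = 0.0117/0.0215 = 0.544.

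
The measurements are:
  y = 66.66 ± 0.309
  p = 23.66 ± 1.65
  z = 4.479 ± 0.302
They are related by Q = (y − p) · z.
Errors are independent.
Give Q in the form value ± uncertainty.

192.6 ± 15.0

Let u = y − p = 43.00. δu = √(δy² + δp²) = √(0.0955 + 2.72) = 1.68, so δu/u = 0.0390.
Q is then a monomial in u, z:
δQ/Q = √((δu/u)² + (1·δz/z)²) = √(0.00152 + 0.00455) = 0.0779
Q = 192.6, so δQ = 0.0779 × 192.6 = 15.0.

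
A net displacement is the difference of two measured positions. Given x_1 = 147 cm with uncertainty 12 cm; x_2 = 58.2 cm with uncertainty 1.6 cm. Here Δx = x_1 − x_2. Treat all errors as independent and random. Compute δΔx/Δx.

Δx is a linear combination, so absolute uncertainties add in quadrature:
  (δx_1)² = 144;  (δx_2)² = 2.56
δΔx = √(147) = 12.1 cm
Δx = 88.8 cm, so δΔx/Δx = 12.1/88.8 = 0.136.

0.136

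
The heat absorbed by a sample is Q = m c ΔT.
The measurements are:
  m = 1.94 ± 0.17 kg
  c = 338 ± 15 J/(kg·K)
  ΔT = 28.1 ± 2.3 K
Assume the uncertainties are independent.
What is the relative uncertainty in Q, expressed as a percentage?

Relative error in a monomial: (δQ/Q)² = Σ (nᵢ · δxᵢ/xᵢ)².
  (1·δm/m)² = (1×0.0876)² = 0.00768;  (1·δc/c)² = (1×0.0444)² = 0.00197;  (1·δΔT/ΔT)² = (1×0.0819)² = 0.00670
δQ/Q = √(0.0163) = 0.128

12.8%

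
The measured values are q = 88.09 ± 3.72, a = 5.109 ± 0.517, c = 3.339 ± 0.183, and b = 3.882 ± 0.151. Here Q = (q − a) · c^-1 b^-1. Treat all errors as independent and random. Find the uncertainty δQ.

Let u = q − a = 82.98. δu = √(δq² + δa²) = √(13.8 + 0.267) = 3.76, so δu/u = 0.0453.
Q is then a monomial in u, c, b:
δQ/Q = √((δu/u)² + (-1·δc/c)² + (-1·δb/b)²) = √(0.00205 + 0.00300 + 0.00151) = 0.0810
Q = 6.402, so δQ = 0.0810 × 6.402 = 0.519.

0.519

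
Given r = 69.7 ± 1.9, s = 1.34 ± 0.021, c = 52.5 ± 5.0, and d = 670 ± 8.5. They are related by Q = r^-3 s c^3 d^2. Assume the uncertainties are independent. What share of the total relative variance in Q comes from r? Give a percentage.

(δQ/Q)² = (-3·δr/r)² + (1·δs/s)² + (3·δc/c)² + (2·δd/d)²
  r term: (-3×0.0273)² = 0.00669
  s term: (1×0.0157)² = 0.000246
  c term: (3×0.0952)² = 0.0816
  d term: (2×0.0127)² = 0.000644
Total = 0.0892. Share from r = 0.00669/0.0892 = 0.0750.

7.50%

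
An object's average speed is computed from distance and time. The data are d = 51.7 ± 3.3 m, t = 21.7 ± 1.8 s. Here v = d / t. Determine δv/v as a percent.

Relative error in a monomial: (δv/v)² = Σ (nᵢ · δxᵢ/xᵢ)².
  (1·δd/d)² = (1×0.0638)² = 0.00407;  (-1·δt/t)² = (-1×0.0829)² = 0.00688
δv/v = √(0.0110) = 0.105

10.5%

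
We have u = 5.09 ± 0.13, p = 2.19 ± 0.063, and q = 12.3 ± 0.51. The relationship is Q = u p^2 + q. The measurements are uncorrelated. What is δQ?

Let w = u·p^2 = 24.4. δw/w = √((1·δu/u)² + (2·δp/p)²) = √(0.000652 + 0.00331) = 0.0629, so δw = 1.54.
Q = w + q: δQ = √(δw² + δq²) = √(2.36 + 0.260) = 1.62

1.62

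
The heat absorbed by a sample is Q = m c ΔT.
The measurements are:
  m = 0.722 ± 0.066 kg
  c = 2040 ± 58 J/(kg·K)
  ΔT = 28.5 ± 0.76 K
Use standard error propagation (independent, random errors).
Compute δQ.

4170 J

Q is a product of powers, so relative uncertainties combine in quadrature:
  (1·δm/m)² = (1×0.0914)² = 0.00836;  (1·δc/c)² = (1×0.0284)² = 0.000808;  (1·δΔT/ΔT)² = (1×0.0267)² = 0.000711
δQ/Q = √(0.00988) = 0.0994
Q = 42000 J, so δQ = 0.0994 × 42000 = 4170 J.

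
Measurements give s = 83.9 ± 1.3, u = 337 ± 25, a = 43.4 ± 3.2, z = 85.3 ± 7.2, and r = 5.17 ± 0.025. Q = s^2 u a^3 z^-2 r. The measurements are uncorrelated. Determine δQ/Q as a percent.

Relative error in a monomial: (δQ/Q)² = Σ (nᵢ · δxᵢ/xᵢ)².
  (2·δs/s)² = (2×0.0155)² = 0.000960;  (1·δu/u)² = (1×0.0742)² = 0.00550;  (3·δa/a)² = (3×0.0737)² = 0.0489;  (-2·δz/z)² = (-2×0.0844)² = 0.0285;  (1·δr/r)² = (1×0.00484)² = 2.34e-05
δQ/Q = √(0.0839) = 0.290

29.0%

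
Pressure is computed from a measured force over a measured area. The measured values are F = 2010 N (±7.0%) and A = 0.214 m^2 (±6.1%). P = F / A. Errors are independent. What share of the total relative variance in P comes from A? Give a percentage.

(δP/P)² = (1·δF/F)² + (-1·δA/A)²
  F term: (1×0.0700)² = 0.00490
  A term: (-1×0.0610)² = 0.00372
Total = 0.00862. Share from A = 0.00372/0.00862 = 0.432.

43.2%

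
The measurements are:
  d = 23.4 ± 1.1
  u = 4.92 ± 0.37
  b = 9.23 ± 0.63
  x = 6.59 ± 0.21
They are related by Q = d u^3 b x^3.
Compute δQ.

1.9e+06

Since Q is a product/quotient, work with relative uncertainties:
  (1·δd/d)² = (1×0.0470)² = 0.00221;  (3·δu/u)² = (3×0.0752)² = 0.0509;  (1·δb/b)² = (1×0.0683)² = 0.00466;  (3·δx/x)² = (3×0.0319)² = 0.00914
δQ/Q = √(0.0669) = 0.259
Q = 7.36e+06, so δQ = 0.259 × 7.36e+06 = 1.9e+06.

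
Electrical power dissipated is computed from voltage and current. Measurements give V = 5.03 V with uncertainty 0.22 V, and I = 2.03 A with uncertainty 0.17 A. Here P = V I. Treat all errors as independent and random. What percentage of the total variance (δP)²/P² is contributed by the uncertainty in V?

21.4%

(δP/P)² = (1·δV/V)² + (1·δI/I)²
  V term: (1×0.0437)² = 0.00191
  I term: (1×0.0837)² = 0.00701
Total = 0.00893. Share from V = 0.00191/0.00893 = 0.214.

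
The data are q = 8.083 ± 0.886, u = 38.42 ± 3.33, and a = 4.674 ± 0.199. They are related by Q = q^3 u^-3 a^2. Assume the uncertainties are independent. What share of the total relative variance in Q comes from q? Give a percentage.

(δQ/Q)² = (3·δq/q)² + (-3·δu/u)² + (2·δa/a)²
  q term: (3×0.110)² = 0.108
  u term: (-3×0.0867)² = 0.0676
  a term: (2×0.0426)² = 0.00725
Total = 0.183. Share from q = 0.108/0.183 = 0.591.

59.1%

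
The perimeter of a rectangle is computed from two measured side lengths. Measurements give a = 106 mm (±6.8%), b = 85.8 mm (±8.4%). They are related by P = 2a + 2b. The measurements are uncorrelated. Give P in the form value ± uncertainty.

P is a linear combination, so absolute uncertainties add in quadrature:
  (2·δa)² = 208;  (2·δb)² = 208
δP = √(416) = 20.4 mm
P = 384 mm.

384 ± 20.4 mm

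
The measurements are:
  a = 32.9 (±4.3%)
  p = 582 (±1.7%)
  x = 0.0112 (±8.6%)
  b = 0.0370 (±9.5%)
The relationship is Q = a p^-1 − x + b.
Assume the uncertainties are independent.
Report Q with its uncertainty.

0.0823 ± 0.00448

Let w = a·p^-1 = 0.0565. δw/w = √((1·δa/a)² + (-1·δp/p)²) = √(0.00185 + 0.000289) = 0.0462, so δw = 0.00261.
Q = w − x + b: δQ = √(δw² + δx² + δb²) = √(6.83e-06 + 9.28e-07 + 1.24e-05) = 0.00448
Q = 0.0823.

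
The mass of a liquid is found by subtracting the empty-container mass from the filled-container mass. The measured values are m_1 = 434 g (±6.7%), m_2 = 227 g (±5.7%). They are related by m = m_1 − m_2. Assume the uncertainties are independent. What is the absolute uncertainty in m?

m is a linear combination, so absolute uncertainties add in quadrature:
  (δm_1)² = 846;  (δm_2)² = 167
δm = √(1010) = 31.8 g

31.8 g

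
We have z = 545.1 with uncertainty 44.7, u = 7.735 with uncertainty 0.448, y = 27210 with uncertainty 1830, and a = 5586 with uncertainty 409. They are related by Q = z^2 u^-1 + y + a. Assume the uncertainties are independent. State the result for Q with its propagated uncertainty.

Let p = z^2·u^-1 = 38410. δp/p = √((2·δz/z)² + (-1·δu/u)²) = √(0.0269 + 0.00335) = 0.174, so δp = 6680.
Q = p + y + a: δQ = √(δp² + δy² + δa²) = √(4.46e+07 + 3.35e+06 + 1.67e+05) = 6940
Q = 71210.

71210 ± 6940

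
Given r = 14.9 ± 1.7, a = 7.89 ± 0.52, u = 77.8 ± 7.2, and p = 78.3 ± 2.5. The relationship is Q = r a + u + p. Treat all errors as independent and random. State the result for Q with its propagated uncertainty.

Let w = r·a = 118. δw/w = √((1·δr/r)² + (1·δa/a)²) = √(0.0130 + 0.00434) = 0.132, so δw = 15.5.
Q = w + u + p: δQ = √(δw² + δu² + δp²) = √(240 + 51.8 + 6.25) = 17.3
Q = 274.

274 ± 17.3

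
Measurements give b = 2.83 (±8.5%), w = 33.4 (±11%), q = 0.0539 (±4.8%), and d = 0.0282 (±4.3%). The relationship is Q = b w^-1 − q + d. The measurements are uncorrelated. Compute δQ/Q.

Let p = b·w^-1 = 0.0847. δp/p = √((1·δb/b)² + (-1·δw/w)²) = √(0.00723 + 0.0121) = 0.139, so δp = 0.0118.
Q = p − q + d: δQ = √(δp² + δq² + δd²) = √(0.000139 + 6.69e-06 + 1.47e-06) = 0.0121
Q = 0.0590, so δQ/Q = 0.0121/0.0590 = 0.205.

0.205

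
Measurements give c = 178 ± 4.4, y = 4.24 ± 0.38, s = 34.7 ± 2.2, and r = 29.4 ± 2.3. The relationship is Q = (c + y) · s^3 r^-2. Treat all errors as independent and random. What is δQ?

Let u = c + y = 182. δu = √(δc² + δy²) = √(19.4 + 0.144) = 4.42, so δu/u = 0.0242.
Q is then a monomial in u, s, r:
δQ/Q = √((δu/u)² + (3·δs/s)² + (-2·δr/r)²) = √(0.000587 + 0.0362 + 0.0245) = 0.247
Q = 8810, so δQ = 0.247 × 8810 = 2180.

2180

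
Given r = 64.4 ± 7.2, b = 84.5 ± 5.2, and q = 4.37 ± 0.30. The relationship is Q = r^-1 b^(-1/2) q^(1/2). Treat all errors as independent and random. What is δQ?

For a monomial Q ∝ r^-1, b^(-1/2), q^(1/2), fractional errors add in quadrature:
  (-1·δr/r)² = (-1×0.112)² = 0.0125;  (−½·δb/b)² = (-0.5×0.0615)² = 0.000947;  (½·δq/q)² = (0.5×0.0686)² = 0.00118
δQ/Q = √(0.0146) = 0.121
Q = 0.00353, so δQ = 0.121 × 0.00353 = 0.000427.

0.000427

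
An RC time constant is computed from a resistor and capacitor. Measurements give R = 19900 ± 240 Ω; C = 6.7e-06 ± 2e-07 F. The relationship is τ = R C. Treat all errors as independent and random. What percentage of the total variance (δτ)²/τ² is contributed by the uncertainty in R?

14.0%

(δτ/τ)² = (1·δR/R)² + (1·δC/C)²
  R term: (1×0.0121)² = 0.000145
  C term: (1×0.0299)² = 0.000891
Total = 0.00104. Share from R = 0.000145/0.00104 = 0.140.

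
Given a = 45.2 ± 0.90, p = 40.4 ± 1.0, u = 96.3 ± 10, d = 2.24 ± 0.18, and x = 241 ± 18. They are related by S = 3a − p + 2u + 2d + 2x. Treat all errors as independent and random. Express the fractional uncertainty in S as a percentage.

5.33%

Each term contributes (cᵢ δxᵢ)² to (δS)²:
  (3·δa)² = 7.29;  (δp)² = 1.00;  (2·δu)² = 400;  (2·δd)² = 0.130;  (2·δx)² = 1300
δS = √(1700) = 41.3
S = 774, so δS/S = 41.3/774 = 0.0533.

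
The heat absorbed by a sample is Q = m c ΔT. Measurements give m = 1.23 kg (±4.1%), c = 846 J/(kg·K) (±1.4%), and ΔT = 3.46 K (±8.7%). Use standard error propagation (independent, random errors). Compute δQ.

Since Q is a product/quotient, work with relative uncertainties:
  (1·δm/m)² = (1×0.0410)² = 0.00168;  (1·δc/c)² = (1×0.0140)² = 0.000196;  (1·δΔT/ΔT)² = (1×0.0870)² = 0.00757
δQ/Q = √(0.00945) = 0.0972
Q = 3600 J, so δQ = 0.0972 × 3600 = 350 J.

350 J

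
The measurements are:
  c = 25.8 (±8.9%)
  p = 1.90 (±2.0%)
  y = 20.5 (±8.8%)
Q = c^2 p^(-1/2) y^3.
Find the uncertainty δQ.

1.33e+06

Since Q is a product/quotient, work with relative uncertainties:
  (2·δc/c)² = (2×0.0890)² = 0.0317;  (−½·δp/p)² = (-0.5×0.0200)² = 0.000100;  (3·δy/y)² = (3×0.0880)² = 0.0697
δQ/Q = √(0.101) = 0.319
Q = 4.16e+06, so δQ = 0.319 × 4.16e+06 = 1.33e+06.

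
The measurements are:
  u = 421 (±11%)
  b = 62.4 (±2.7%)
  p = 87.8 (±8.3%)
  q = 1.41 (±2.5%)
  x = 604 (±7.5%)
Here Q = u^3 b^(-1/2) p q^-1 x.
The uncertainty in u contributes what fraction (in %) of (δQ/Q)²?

(δQ/Q)² = (3·δu/u)² + (−½·δb/b)² + (1·δp/p)² + (-1·δq/q)² + (1·δx/x)²
  u term: (3×0.110)² = 0.109
  b term: (-0.5×0.0270)² = 0.000182
  p term: (1×0.0830)² = 0.00689
  q term: (-1×0.0250)² = 0.000625
  x term: (1×0.0750)² = 0.00562
Total = 0.122. Share from u = 0.109/0.122 = 0.891.

89.1%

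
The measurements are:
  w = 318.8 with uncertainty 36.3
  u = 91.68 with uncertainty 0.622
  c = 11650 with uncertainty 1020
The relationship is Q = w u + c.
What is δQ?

Let p = w·u = 29230. δp/p = √((1·δw/w)² + (1·δu/u)²) = √(0.0130 + 4.6e-05) = 0.114, so δp = 3330.
Q = p + c: δQ = √(δp² + δc²) = √(1.11e+07 + 1.04e+06) = 3490

3490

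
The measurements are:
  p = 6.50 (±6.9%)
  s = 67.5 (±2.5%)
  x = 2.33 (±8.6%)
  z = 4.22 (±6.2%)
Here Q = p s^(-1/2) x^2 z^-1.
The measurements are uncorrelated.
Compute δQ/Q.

Q is a product of powers, so relative uncertainties combine in quadrature:
  (1·δp/p)² = (1×0.0690)² = 0.00476;  (−½·δs/s)² = (-0.5×0.0250)² = 0.000156;  (2·δx/x)² = (2×0.0860)² = 0.0296;  (-1·δz/z)² = (-1×0.0620)² = 0.00384
δQ/Q = √(0.0383) = 0.196

0.196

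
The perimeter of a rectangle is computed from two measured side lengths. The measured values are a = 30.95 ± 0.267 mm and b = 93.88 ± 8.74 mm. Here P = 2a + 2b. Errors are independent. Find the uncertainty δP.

Sums and differences: (δP)² = Σ (cᵢ δxᵢ)².
  (2·δa)² = 0.285;  (2·δb)² = 306
δP = √(306) = 17.5 mm

17.5 mm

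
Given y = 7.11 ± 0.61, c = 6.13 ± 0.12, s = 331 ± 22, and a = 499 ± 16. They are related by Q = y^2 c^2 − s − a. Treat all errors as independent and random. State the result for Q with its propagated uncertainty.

Let p = y^2·c^2 = 1900. δp/p = √((2·δy/y)² + (2·δc/c)²) = √(0.0294 + 0.00153) = 0.176, so δp = 334.
Q = p − s − a: δQ = √(δp² + δs² + δa²) = √(1.12e+05 + 484 + 256) = 335
Q = 1070.

1070 ± 335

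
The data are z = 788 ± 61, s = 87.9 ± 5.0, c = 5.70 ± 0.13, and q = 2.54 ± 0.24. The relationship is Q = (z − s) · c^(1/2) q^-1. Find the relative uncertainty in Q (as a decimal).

Let u = z − s = 700. δu = √(δz² + δs²) = √(3720 + 25.0) = 61.2, so δu/u = 0.0874.
Q is then a monomial in u, c, q:
δQ/Q = √((δu/u)² + (½·δc/c)² + (-1·δq/q)²) = √(0.00764 + 0.000130 + 0.00893) = 0.129

0.129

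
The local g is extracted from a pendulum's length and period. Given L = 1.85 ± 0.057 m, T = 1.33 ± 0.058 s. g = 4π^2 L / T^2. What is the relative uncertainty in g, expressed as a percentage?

Since g is a product/quotient, work with relative uncertainties:
  (1·δL/L)² = (1×0.0308)² = 0.000949;  (-2·δT/T)² = (-2×0.0436)² = 0.00761
δg/g = √(0.00856) = 0.0925

9.25%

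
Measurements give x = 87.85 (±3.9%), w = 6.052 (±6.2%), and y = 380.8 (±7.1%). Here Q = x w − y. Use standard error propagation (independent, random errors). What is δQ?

47.4

Let p = x·w = 531.7. δp/p = √((1·δx/x)² + (1·δw/w)²) = √(0.00152 + 0.00384) = 0.0732, so δp = 38.9.
Q = p − y: δQ = √(δp² + δy²) = √(1520 + 731) = 47.4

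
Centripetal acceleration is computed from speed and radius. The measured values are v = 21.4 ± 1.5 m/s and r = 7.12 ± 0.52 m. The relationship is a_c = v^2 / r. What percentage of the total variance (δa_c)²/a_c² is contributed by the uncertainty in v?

78.7%

(δa_c/a_c)² = (2·δv/v)² + (-1·δr/r)²
  v term: (2×0.0701)² = 0.0197
  r term: (-1×0.0730)² = 0.00533
Total = 0.0250. Share from v = 0.0197/0.0250 = 0.787.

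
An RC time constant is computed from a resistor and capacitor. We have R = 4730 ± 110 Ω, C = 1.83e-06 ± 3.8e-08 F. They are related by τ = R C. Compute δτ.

0.000270 s

Each factor contributes (exponent × relative error)² to (δτ/τ)²:
  (1·δR/R)² = (1×0.0233)² = 0.000541;  (1·δC/C)² = (1×0.0208)² = 0.000431
δτ/τ = √(0.000972) = 0.0312
τ = 0.00866 s, so δτ = 0.0312 × 0.00866 = 0.000270 s.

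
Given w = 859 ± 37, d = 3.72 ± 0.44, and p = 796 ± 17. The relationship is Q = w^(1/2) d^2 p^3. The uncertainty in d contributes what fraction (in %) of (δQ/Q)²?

(δQ/Q)² = (½·δw/w)² + (2·δd/d)² + (3·δp/p)²
  w term: (0.5×0.0431)² = 0.000464
  d term: (2×0.118)² = 0.0560
  p term: (3×0.0214)² = 0.00411
Total = 0.0605. Share from d = 0.0560/0.0605 = 0.925.

92.5%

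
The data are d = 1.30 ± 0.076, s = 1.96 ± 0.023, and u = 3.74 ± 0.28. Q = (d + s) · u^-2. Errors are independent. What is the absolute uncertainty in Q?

Let w = d + s = 3.26. δw = √(δd² + δs²) = √(0.00578 + 0.000529) = 0.0794, so δw/w = 0.0244.
Q is then a monomial in w, u:
δQ/Q = √((δw/w)² + (-2·δu/u)²) = √(0.000593 + 0.0224) = 0.152
Q = 0.233, so δQ = 0.152 × 0.233 = 0.0354.

0.0354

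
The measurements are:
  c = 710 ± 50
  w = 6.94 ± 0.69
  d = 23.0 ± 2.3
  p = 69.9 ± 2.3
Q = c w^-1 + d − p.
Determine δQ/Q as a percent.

Let h = c·w^-1 = 102. δh/h = √((1·δc/c)² + (-1·δw/w)²) = √(0.00496 + 0.00989) = 0.122, so δh = 12.5.
Q = h + d − p: δQ = √(δh² + δd² + δp²) = √(155 + 5.29 + 5.29) = 12.9
Q = 55.4, so δQ/Q = 12.9/55.4 = 0.233.

23.3%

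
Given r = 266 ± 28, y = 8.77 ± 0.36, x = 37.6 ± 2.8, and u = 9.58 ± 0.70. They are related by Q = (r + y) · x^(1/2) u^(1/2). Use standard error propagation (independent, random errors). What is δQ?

597

Let w = r + y = 275. δw = √(δr² + δy²) = √(784 + 0.130) = 28.0, so δw/w = 0.102.
Q is then a monomial in w, x, u:
δQ/Q = √((δw/w)² + (½·δx/x)² + (½·δu/u)²) = √(0.0104 + 0.00139 + 0.00133) = 0.114
Q = 5210, so δQ = 0.114 × 5210 = 597.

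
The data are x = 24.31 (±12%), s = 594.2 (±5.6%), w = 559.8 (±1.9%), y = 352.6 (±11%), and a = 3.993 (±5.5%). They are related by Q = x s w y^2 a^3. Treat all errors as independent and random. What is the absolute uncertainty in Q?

Q is a product of powers, so relative uncertainties combine in quadrature:
  (1·δx/x)² = (1×0.120)² = 0.0144;  (1·δs/s)² = (1×0.0560)² = 0.00314;  (1·δw/w)² = (1×0.0190)² = 0.000361;  (2·δy/y)² = (2×0.110)² = 0.0484;  (3·δa/a)² = (3×0.0550)² = 0.0272
δQ/Q = √(0.0935) = 0.306
Q = 6.4e+13, so δQ = 0.306 × 6.4e+13 = 1.96e+13.

1.96e+13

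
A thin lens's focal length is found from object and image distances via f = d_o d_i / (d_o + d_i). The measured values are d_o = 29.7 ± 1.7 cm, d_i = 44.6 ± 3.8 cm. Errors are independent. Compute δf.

∂f/∂d_o = (d_i/(d_o+d_i))² = 0.360;  ∂f/∂d_i = (d_o/(d_o+d_i))² = 0.160
δf = √((∂f/∂d_o · δd_o)² + (∂f/∂d_i · δd_i)²) = √(0.375 + 0.369) = 0.862 cm

0.862 cm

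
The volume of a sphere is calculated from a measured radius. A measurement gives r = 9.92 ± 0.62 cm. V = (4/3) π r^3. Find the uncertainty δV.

V ∝ r^3, so δV/V = |3| · δr/r = 3 × 0.0625 = 0.188.
V = 4090 cm^3, so δV = 0.188 × 4090 = 767 cm^3.

767 cm^3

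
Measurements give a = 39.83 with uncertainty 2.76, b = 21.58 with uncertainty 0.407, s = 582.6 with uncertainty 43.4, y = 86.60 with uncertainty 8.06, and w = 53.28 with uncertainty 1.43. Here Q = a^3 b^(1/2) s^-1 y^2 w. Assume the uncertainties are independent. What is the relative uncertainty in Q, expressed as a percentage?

29.0%

Each factor contributes (exponent × relative error)² to (δQ/Q)²:
  (3·δa/a)² = (3×0.0693)² = 0.0432;  (½·δb/b)² = (0.5×0.0189)² = 8.89e-05;  (-1·δs/s)² = (-1×0.0745)² = 0.00555;  (2·δy/y)² = (2×0.0931)² = 0.0346;  (1·δw/w)² = (1×0.0268)² = 0.000720
δQ/Q = √(0.0842) = 0.290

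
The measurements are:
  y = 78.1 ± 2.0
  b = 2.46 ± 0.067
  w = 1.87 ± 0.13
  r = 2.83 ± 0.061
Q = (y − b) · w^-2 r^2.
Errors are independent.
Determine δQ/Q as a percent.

Let u = y − b = 75.6. δu = √(δy² + δb²) = √(4.00 + 0.00449) = 2.00, so δu/u = 0.0265.
Q is then a monomial in u, w, r:
δQ/Q = √((δu/u)² + (-2·δw/w)² + (2·δr/r)²) = √(0.000700 + 0.0193 + 0.00186) = 0.148

14.8%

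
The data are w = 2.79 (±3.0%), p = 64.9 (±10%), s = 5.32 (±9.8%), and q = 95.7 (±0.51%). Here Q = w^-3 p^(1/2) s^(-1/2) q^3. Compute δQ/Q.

For a monomial Q ∝ w^-3, p^(1/2), s^(-1/2), q^3, fractional errors add in quadrature:
  (-3·δw/w)² = (-3×0.0300)² = 0.00810;  (½·δp/p)² = (0.5×0.100)² = 0.00250;  (−½·δs/s)² = (-0.5×0.0980)² = 0.00240;  (3·δq/q)² = (3×0.00510)² = 0.000234
δQ/Q = √(0.0132) = 0.115

0.115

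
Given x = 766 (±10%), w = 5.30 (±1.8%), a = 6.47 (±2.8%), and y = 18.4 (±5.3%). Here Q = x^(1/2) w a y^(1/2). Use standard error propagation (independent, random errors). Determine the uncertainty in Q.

For a monomial Q ∝ x^(1/2), w, a, y^(1/2), fractional errors add in quadrature:
  (½·δx/x)² = (0.5×0.100)² = 0.00250;  (1·δw/w)² = (1×0.0180)² = 0.000324;  (1·δa/a)² = (1×0.0280)² = 0.000784;  (½·δy/y)² = (0.5×0.0530)² = 0.000702
δQ/Q = √(0.00431) = 0.0657
Q = 4070, so δQ = 0.0657 × 4070 = 267.

267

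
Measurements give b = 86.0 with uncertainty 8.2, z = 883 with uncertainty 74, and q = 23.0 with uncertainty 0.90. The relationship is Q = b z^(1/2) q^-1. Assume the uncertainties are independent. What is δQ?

Products/powers → add relative errors in quadrature, weighted by exponent:
  (1·δb/b)² = (1×0.0953)² = 0.00909;  (½·δz/z)² = (0.5×0.0838)² = 0.00176;  (-1·δq/q)² = (-1×0.0391)² = 0.00153
δQ/Q = √(0.0124) = 0.111
Q = 111, so δQ = 0.111 × 111 = 12.4.

12.4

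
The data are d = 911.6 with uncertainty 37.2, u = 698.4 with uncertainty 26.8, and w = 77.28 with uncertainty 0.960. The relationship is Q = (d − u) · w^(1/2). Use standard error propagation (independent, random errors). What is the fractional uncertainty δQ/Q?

Let h = d − u = 213.2. δh = √(δd² + δu²) = √(1380 + 718) = 45.8, so δh/h = 0.215.
Q is then a monomial in h, w:
δQ/Q = √((δh/h)² + (½·δw/w)²) = √(0.0462 + 3.86e-05) = 0.215

0.215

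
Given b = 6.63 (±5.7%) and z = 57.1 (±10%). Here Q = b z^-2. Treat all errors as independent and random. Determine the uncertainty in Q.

Since Q is a product/quotient, work with relative uncertainties:
  (1·δb/b)² = (1×0.0570)² = 0.00325;  (-2·δz/z)² = (-2×0.100)² = 0.0400
δQ/Q = √(0.0432) = 0.208
Q = 0.00203, so δQ = 0.208 × 0.00203 = 0.000423.

0.000423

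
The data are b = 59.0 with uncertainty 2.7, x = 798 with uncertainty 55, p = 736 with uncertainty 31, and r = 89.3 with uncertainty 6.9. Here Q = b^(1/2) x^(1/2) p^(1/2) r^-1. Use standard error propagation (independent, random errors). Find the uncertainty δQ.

Relative error in a monomial: (δQ/Q)² = Σ (nᵢ · δxᵢ/xᵢ)².
  (½·δb/b)² = (0.5×0.0458)² = 0.000524;  (½·δx/x)² = (0.5×0.0689)² = 0.00119;  (½·δp/p)² = (0.5×0.0421)² = 0.000444;  (-1·δr/r)² = (-1×0.0773)² = 0.00597
δQ/Q = √(0.00812) = 0.0901
Q = 65.9, so δQ = 0.0901 × 65.9 = 5.94.

5.94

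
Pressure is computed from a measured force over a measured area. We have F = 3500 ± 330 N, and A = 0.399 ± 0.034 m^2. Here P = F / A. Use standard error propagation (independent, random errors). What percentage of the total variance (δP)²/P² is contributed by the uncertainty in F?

55.0%

(δP/P)² = (1·δF/F)² + (-1·δA/A)²
  F term: (1×0.0943)² = 0.00889
  A term: (-1×0.0852)² = 0.00726
Total = 0.0162. Share from F = 0.00889/0.0162 = 0.550.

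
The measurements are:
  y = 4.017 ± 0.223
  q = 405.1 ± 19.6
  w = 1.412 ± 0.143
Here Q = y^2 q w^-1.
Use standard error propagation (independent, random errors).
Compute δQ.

Since Q is a product/quotient, work with relative uncertainties:
  (2·δy/y)² = (2×0.0555)² = 0.0123;  (1·δq/q)² = (1×0.0484)² = 0.00234;  (-1·δw/w)² = (-1×0.101)² = 0.0103
δQ/Q = √(0.0249) = 0.158
Q = 4629, so δQ = 0.158 × 4629 = 731.

731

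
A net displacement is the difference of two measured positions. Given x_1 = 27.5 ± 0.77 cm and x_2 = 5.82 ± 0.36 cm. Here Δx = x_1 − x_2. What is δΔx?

0.850 cm

Δx is a linear combination, so absolute uncertainties add in quadrature:
  (δx_1)² = 0.593;  (δx_2)² = 0.130
δΔx = √(0.722) = 0.850 cm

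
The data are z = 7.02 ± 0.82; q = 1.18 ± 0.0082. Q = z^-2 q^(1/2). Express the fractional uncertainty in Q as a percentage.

Products/powers → add relative errors in quadrature, weighted by exponent:
  (-2·δz/z)² = (-2×0.117)² = 0.0546;  (½·δq/q)² = (0.5×0.00695)² = 1.21e-05
δQ/Q = √(0.0546) = 0.234

23.4%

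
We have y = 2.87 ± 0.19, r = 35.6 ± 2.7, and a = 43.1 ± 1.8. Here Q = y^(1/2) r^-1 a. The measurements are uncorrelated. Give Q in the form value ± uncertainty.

2.05 ± 0.190

Each factor contributes (exponent × relative error)² to (δQ/Q)²:
  (½·δy/y)² = (0.5×0.0662)² = 0.00110;  (-1·δr/r)² = (-1×0.0758)² = 0.00575;  (1·δa/a)² = (1×0.0418)² = 0.00174
δQ/Q = √(0.00859) = 0.0927
Q = 2.05, so δQ = 0.0927 × 2.05 = 0.190.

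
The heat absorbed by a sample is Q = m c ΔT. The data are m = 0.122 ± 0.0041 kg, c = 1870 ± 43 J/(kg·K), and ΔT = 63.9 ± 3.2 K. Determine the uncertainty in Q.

941 J

Each factor contributes (exponent × relative error)² to (δQ/Q)²:
  (1·δm/m)² = (1×0.0336)² = 0.00113;  (1·δc/c)² = (1×0.0230)² = 0.000529;  (1·δΔT/ΔT)² = (1×0.0501)² = 0.00251
δQ/Q = √(0.00417) = 0.0645
Q = 14600 J, so δQ = 0.0645 × 14600 = 941 J.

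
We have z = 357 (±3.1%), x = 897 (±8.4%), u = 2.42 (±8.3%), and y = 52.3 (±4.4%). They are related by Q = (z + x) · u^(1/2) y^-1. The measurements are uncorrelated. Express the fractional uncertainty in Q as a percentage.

8.57%

Let w = z + x = 1250. δw = √(δz² + δx²) = √(122 + 5680) = 76.2, so δw/w = 0.0607.
Q is then a monomial in w, u, y:
δQ/Q = √((δw/w)² + (½·δu/u)² + (-1·δy/y)²) = √(0.00369 + 0.00172 + 0.00194) = 0.0857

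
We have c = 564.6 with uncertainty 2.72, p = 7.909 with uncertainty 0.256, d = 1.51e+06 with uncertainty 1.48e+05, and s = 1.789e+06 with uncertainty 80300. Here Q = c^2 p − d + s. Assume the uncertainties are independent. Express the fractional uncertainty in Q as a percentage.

Let w = c^2·p = 2.521e+06. δw/w = √((2·δc/c)² + (1·δp/p)²) = √(9.28e-05 + 0.00105) = 0.0338, so δw = 85100.
Q = w − d + s: δQ = √(δw² + δd² + δs²) = √(7.25e+09 + 2.19e+10 + 6.45e+09) = 1.89e+05
Q = 2.8e+06, so δQ/Q = 1.89e+05/2.8e+06 = 0.0674.

6.74%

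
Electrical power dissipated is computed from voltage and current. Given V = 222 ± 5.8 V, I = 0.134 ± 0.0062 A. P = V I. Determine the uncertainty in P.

1.58 W

Each factor contributes (exponent × relative error)² to (δP/P)²:
  (1·δV/V)² = (1×0.0261)² = 0.000683;  (1·δI/I)² = (1×0.0463)² = 0.00214
δP/P = √(0.00282) = 0.0531
P = 29.7 W, so δP = 0.0531 × 29.7 = 1.58 W.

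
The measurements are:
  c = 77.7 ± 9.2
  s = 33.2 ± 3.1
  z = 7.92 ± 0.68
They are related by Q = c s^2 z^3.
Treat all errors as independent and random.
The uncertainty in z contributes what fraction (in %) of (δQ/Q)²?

(δQ/Q)² = (1·δc/c)² + (2·δs/s)² + (3·δz/z)²
  c term: (1×0.118)² = 0.0140
  s term: (2×0.0934)² = 0.0349
  z term: (3×0.0859)² = 0.0663
Total = 0.115. Share from z = 0.0663/0.115 = 0.576.

57.6%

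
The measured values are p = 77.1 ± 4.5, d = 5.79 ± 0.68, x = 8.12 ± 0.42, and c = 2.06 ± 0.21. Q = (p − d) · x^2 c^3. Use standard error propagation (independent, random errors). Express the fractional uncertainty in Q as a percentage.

32.9%

Let u = p − d = 71.3. δu = √(δp² + δd²) = √(20.2 + 0.462) = 4.55, so δu/u = 0.0638.
Q is then a monomial in u, x, c:
δQ/Q = √((δu/u)² + (2·δx/x)² + (3·δc/c)²) = √(0.00407 + 0.0107 + 0.0935) = 0.329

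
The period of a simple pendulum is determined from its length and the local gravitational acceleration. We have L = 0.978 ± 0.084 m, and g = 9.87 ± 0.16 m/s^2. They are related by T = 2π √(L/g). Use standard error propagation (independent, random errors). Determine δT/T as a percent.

Since T is a product/quotient, work with relative uncertainties:
  (½·δL/L)² = (0.5×0.0859)² = 0.00184;  (−½·δg/g)² = (-0.5×0.0162)² = 6.57e-05
δT/T = √(0.00191) = 0.0437

4.37%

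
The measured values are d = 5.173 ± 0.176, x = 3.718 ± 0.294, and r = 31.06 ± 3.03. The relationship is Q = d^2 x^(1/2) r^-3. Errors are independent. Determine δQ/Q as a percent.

30.3%

For a monomial Q ∝ d^2, x^(1/2), r^-3, fractional errors add in quadrature:
  (2·δd/d)² = (2×0.0340)² = 0.00463;  (½·δx/x)² = (0.5×0.0791)² = 0.00156;  (-3·δr/r)² = (-3×0.0976)² = 0.0856
δQ/Q = √(0.0918) = 0.303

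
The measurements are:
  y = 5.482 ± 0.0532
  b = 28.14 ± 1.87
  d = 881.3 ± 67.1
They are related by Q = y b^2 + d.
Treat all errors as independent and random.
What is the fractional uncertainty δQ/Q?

0.112

Let p = y·b^2 = 4341. δp/p = √((1·δy/y)² + (2·δb/b)²) = √(9.42e-05 + 0.0177) = 0.133, so δp = 578.
Q = p + d: δQ = √(δp² + δd²) = √(3.35e+05 + 4500) = 582
Q = 5222, so δQ/Q = 582/5222 = 0.112.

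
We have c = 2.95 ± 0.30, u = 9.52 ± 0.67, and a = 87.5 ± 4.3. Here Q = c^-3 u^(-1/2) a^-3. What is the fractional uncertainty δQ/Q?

Q is a product of powers, so relative uncertainties combine in quadrature:
  (-3·δc/c)² = (-3×0.102)² = 0.0931;  (−½·δu/u)² = (-0.5×0.0704)² = 0.00124;  (-3·δa/a)² = (-3×0.0491)² = 0.0217
δQ/Q = √(0.116) = 0.341

0.341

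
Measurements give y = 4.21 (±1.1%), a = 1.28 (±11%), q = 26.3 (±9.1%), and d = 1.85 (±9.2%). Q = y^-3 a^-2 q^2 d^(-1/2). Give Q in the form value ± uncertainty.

Q is a product of powers, so relative uncertainties combine in quadrature:
  (-3·δy/y)² = (-3×0.0110)² = 0.00109;  (-2·δa/a)² = (-2×0.110)² = 0.0484;  (2·δq/q)² = (2×0.0910)² = 0.0331;  (−½·δd/d)² = (-0.5×0.0920)² = 0.00212
δQ/Q = √(0.0847) = 0.291
Q = 4.16, so δQ = 0.291 × 4.16 = 1.21.

4.16 ± 1.21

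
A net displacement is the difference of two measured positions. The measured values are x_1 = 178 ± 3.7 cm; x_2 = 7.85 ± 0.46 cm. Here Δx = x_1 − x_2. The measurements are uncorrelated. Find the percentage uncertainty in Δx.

2.19%

Absolute uncertainties add in quadrature for a linear combination:
  (δx_1)² = 13.7;  (δx_2)² = 0.212
δΔx = √(13.9) = 3.73 cm
Δx = 170 cm, so δΔx/Δx = 3.73/170 = 0.0219.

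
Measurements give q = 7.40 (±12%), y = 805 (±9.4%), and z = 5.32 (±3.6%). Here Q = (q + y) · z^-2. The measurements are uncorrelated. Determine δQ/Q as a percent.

11.8%

Let u = q + y = 812. δu = √(δq² + δy²) = √(0.789 + 5730) = 75.7, so δu/u = 0.0932.
Q is then a monomial in u, z:
δQ/Q = √((δu/u)² + (-2·δz/z)²) = √(0.00868 + 0.00518) = 0.118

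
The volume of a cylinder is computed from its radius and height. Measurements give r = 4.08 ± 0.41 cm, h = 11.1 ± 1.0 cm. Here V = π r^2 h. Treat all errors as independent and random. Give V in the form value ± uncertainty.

Since V is a product/quotient, work with relative uncertainties:
  (2·δr/r)² = (2×0.100)² = 0.0404;  (1·δh/h)² = (1×0.0901)² = 0.00812
δV/V = √(0.0485) = 0.220
V = 580 cm^3, so δV = 0.220 × 580 = 128 cm^3.

580 ± 128 cm^3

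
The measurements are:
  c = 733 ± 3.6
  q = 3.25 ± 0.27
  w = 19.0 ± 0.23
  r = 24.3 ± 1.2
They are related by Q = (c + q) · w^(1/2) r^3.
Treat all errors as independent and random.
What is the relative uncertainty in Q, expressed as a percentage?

Let u = c + q = 736. δu = √(δc² + δq²) = √(13.0 + 0.0729) = 3.61, so δu/u = 0.00490.
Q is then a monomial in u, w, r:
δQ/Q = √((δu/u)² + (½·δw/w)² + (3·δr/r)²) = √(2.4e-05 + 3.66e-05 + 0.0219) = 0.148

14.8%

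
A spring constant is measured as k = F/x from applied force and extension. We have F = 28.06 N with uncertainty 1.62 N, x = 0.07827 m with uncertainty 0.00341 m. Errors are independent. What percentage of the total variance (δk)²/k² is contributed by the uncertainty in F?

63.7%

(δk/k)² = (1·δF/F)² + (-1·δx/x)²
  F term: (1×0.0577)² = 0.00333
  x term: (-1×0.0436)² = 0.00190
Total = 0.00523. Share from F = 0.00333/0.00523 = 0.637.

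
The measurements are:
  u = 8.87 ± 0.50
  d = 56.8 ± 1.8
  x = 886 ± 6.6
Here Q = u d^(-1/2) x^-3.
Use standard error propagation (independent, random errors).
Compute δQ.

1.06e-10

Since Q is a product/quotient, work with relative uncertainties:
  (1·δu/u)² = (1×0.0564)² = 0.00318;  (−½·δd/d)² = (-0.5×0.0317)² = 0.000251;  (-3·δx/x)² = (-3×0.00745)² = 0.000499
δQ/Q = √(0.00393) = 0.0627
Q = 1.69e-09, so δQ = 0.0627 × 1.69e-09 = 1.06e-10.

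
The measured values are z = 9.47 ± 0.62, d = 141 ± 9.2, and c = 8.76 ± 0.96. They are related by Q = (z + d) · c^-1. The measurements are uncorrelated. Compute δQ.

2.16

Let u = z + d = 150. δu = √(δz² + δd²) = √(0.384 + 84.6) = 9.22, so δu/u = 0.0613.
Q is then a monomial in u, c:
δQ/Q = √((δu/u)² + (-1·δc/c)²) = √(0.00376 + 0.0120) = 0.126
Q = 17.2, so δQ = 0.126 × 17.2 = 2.16.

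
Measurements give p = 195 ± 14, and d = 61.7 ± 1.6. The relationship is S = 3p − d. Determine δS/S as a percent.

Sums and differences: (δS)² = Σ (cᵢ δxᵢ)².
  (3·δp)² = 1760;  (δd)² = 2.56
δS = √(1770) = 42.0
S = 523, so δS/S = 42.0/523 = 0.0803.

8.03%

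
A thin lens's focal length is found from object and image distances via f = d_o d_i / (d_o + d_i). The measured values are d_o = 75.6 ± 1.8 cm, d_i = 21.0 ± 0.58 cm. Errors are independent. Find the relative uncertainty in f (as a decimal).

∂f/∂d_o = (d_i/(d_o+d_i))² = 0.0473;  ∂f/∂d_i = (d_o/(d_o+d_i))² = 0.612
δf = √((∂f/∂d_o · δd_o)² + (∂f/∂d_i · δd_i)²) = √(0.00724 + 0.126) = 0.365 cm
f = 16.4 cm, so δf/f = 0.365/16.4 = 0.0222.

0.0222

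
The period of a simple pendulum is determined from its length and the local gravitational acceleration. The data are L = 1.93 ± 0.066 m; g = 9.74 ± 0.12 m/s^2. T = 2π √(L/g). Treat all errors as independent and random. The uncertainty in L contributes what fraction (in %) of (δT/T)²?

(δT/T)² = (½·δL/L)² + (−½·δg/g)²
  L term: (0.5×0.0342)² = 0.000292
  g term: (-0.5×0.0123)² = 3.79e-05
Total = 0.000330. Share from L = 0.000292/0.000330 = 0.885.

88.5%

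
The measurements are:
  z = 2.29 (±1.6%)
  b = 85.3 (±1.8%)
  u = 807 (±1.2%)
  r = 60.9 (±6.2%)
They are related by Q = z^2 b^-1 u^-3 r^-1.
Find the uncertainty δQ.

1.55e-13

For a monomial Q ∝ z^2, b^-1, u^-3, r^-1, fractional errors add in quadrature:
  (2·δz/z)² = (2×0.0160)² = 0.00102;  (-1·δb/b)² = (-1×0.0180)² = 0.000324;  (-3·δu/u)² = (-3×0.0120)² = 0.00130;  (-1·δr/r)² = (-1×0.0620)² = 0.00384
δQ/Q = √(0.00649) = 0.0805
Q = 1.92e-12, so δQ = 0.0805 × 1.92e-12 = 1.55e-13.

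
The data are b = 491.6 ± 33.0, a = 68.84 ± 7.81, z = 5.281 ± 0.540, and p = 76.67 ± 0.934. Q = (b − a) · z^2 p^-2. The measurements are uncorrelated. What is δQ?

Let u = b − a = 422.8. δu = √(δb² + δa²) = √(1090 + 61.0) = 33.9, so δu/u = 0.0802.
Q is then a monomial in u, z, p:
δQ/Q = √((δu/u)² + (2·δz/z)² + (-2·δp/p)²) = √(0.00643 + 0.0418 + 0.000594) = 0.221
Q = 2.006, so δQ = 0.221 × 2.006 = 0.443.

0.443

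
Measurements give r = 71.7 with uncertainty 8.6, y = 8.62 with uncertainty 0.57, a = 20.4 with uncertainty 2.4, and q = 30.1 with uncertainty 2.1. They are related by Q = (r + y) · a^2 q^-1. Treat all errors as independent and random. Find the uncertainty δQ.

Let u = r + y = 80.3. δu = √(δr² + δy²) = √(74.0 + 0.325) = 8.62, so δu/u = 0.107.
Q is then a monomial in u, a, q:
δQ/Q = √((δu/u)² + (2·δa/a)² + (-1·δq/q)²) = √(0.0115 + 0.0554 + 0.00487) = 0.268
Q = 1110, so δQ = 0.268 × 1110 = 297.

297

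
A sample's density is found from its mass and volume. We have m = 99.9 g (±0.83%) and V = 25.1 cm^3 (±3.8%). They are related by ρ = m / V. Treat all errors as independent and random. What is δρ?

Products/powers → add relative errors in quadrature, weighted by exponent:
  (1·δm/m)² = (1×0.00830)² = 6.89e-05;  (-1·δV/V)² = (-1×0.0380)² = 0.00144
δρ/ρ = √(0.00151) = 0.0389
ρ = 3.98 g/cm^3, so δρ = 0.0389 × 3.98 = 0.155 g/cm^3.

0.155 g/cm^3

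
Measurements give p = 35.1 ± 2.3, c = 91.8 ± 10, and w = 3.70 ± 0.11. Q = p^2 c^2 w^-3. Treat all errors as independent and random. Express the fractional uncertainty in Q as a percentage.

Q is a product of powers, so relative uncertainties combine in quadrature:
  (2·δp/p)² = (2×0.0655)² = 0.0172;  (2·δc/c)² = (2×0.109)² = 0.0475;  (-3·δw/w)² = (-3×0.0297)² = 0.00795
δQ/Q = √(0.0726) = 0.269

26.9%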